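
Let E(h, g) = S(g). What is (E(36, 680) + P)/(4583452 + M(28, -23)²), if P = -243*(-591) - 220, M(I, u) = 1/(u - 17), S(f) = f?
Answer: 230516800/7333523201 ≈ 0.031433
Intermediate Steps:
E(h, g) = g
M(I, u) = 1/(-17 + u)
P = 143393 (P = 143613 - 220 = 143393)
(E(36, 680) + P)/(4583452 + M(28, -23)²) = (680 + 143393)/(4583452 + (1/(-17 - 23))²) = 144073/(4583452 + (1/(-40))²) = 144073/(4583452 + (-1/40)²) = 144073/(4583452 + 1/1600) = 144073/(7333523201/1600) = 144073*(1600/7333523201) = 230516800/7333523201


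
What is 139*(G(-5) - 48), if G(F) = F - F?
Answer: -6672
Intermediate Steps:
G(F) = 0
139*(G(-5) - 48) = 139*(0 - 48) = 139*(-48) = -6672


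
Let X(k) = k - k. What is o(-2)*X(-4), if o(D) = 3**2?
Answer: 0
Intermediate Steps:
o(D) = 9
X(k) = 0
o(-2)*X(-4) = 9*0 = 0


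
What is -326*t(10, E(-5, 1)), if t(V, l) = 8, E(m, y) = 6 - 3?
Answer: -2608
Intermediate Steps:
E(m, y) = 3
-326*t(10, E(-5, 1)) = -326*8 = -2608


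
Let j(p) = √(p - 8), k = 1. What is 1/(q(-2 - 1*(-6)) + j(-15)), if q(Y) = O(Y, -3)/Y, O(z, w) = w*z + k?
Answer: -44/489 - 16*I*√23/489 ≈ -0.08998 - 0.15692*I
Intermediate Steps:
j(p) = √(-8 + p)
O(z, w) = 1 + w*z (O(z, w) = w*z + 1 = 1 + w*z)
q(Y) = (1 - 3*Y)/Y
1/(q(-2 - 1*(-6)) + j(-15)) = 1/((-3 + 1/(-2 - 1*(-6))) + √(-8 - 15)) = 1/((-3 + 1/(-2 + 6)) + √(-23)) = 1/((-3 + 1/4) + I*√23) = 1/((-3 + ¼) + I*√23) = 1/(-11/4 + I*√23)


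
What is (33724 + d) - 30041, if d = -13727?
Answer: -10044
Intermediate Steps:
(33724 + d) - 30041 = (33724 - 13727) - 30041 = 19997 - 30041 = -10044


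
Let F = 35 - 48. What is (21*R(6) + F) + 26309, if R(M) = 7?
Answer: 26443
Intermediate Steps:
F = -13
(21*R(6) + F) + 26309 = (21*7 - 13) + 26309 = (147 - 13) + 26309 = 134 + 26309 = 26443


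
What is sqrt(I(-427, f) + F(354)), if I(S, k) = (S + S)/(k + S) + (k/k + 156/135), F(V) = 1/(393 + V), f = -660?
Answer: sqrt(5389153851010)/1353315 ≈ 1.7154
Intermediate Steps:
I(S, k) = 97/45 + 2*S/(S + k) (I(S, k) = (2*S)/(S + k) + (1 + 156*(1/135)) = 2*S/(S + k) + (1 + 52/45) = 2*S/(S + k) + 97/45 = 97/45 + 2*S/(S + k))
sqrt(I(-427, f) + F(354)) = sqrt((97*(-660) + 187*(-427))/(45*(-427 - 660)) + 1/(393 + 354)) = sqrt((1/45)*(-64020 - 79849)/(-1087) + 1/747) = sqrt((1/45)*(-1/1087)*(-143869) + 1/747) = sqrt(143869/48915 + 1/747) = sqrt(11946562/4059945) = sqrt(5389153851010)/1353315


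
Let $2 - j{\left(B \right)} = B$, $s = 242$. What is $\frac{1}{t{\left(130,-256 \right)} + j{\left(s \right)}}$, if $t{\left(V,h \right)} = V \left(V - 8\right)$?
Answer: $\frac{1}{15620} \approx 6.4021 \cdot 10^{-5}$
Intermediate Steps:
$t{\left(V,h \right)} = V \left(-8 + V\right)$
$j{\left(B \right)} = 2 - B$
$\frac{1}{t{\left(130,-256 \right)} + j{\left(s \right)}} = \frac{1}{130 \left(-8 + 130\right) + \left(2 - 242\right)} = \frac{1}{130 \cdot 122 + \left(2 - 242\right)} = \frac{1}{15860 - 240} = \frac{1}{15620}$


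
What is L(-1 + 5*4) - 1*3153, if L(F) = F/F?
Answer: -3152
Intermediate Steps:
L(F) = 1
L(-1 + 5*4) - 1*3153 = 1 - 1*3153 = 1 - 3153 = -3152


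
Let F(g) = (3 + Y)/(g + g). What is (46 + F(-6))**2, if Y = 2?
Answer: 299209/144 ≈ 2077.8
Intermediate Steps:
F(g) = 5/(2*g) (F(g) = (3 + 2)/(g + g) = 5/((2*g)) = 5*(1/(2*g)) = 5/(2*g))
(46 + F(-6))**2 = (46 + (5/2)/(-6))**2 = (46 + (5/2)*(-1/6))**2 = (46 - 5/12)**2 = (547/12)**2 = 299209/144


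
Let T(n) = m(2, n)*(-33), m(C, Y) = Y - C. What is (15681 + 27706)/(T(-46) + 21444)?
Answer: 43387/23028 ≈ 1.8841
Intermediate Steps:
T(n) = 66 - 33*n (T(n) = (n - 1*2)*(-33) = (n - 2)*(-33) = (-2 + n)*(-33) = 66 - 33*n)
(15681 + 27706)/(T(-46) + 21444) = (15681 + 27706)/((66 - 33*(-46)) + 21444) = 43387/((66 + 1518) + 21444) = 43387/(1584 + 21444) = 43387/23028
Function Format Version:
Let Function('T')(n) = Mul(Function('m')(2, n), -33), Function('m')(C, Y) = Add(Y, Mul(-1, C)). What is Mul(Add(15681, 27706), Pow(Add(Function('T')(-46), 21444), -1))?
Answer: Rational(43387, 23028) ≈ 1.8841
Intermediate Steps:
Function('T')(n) = Add(66, Mul(-33, n)) (Function('T')(n) = Mul(Add(n, Mul(-1, 2)), -33) = Mul(Add(n, -2), -33) = Mul(Add(-2, n), -33) = Add(66, Mul(-33, n)))
Mul(Add(15681, 27706), Pow(Add(Function('T')(-46), 21444), -1)) = Mul(Add(15681, 27706), Pow(Add(Add(66, Mul(-33, -46)), 21444), -1)) = Mul(43387, Pow(Add(Add(66, 1518), 21444), -1)) = Mul(43387, Pow(Add(1584, 21444), -1)) = Mul(43387, Pow(23028, -1)) = Mul(43387, Rational(1, 23028)) = Rational(43387, 23028)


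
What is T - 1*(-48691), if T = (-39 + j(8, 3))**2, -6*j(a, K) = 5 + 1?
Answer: 50291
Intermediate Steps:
j(a, K) = -1 (j(a, K) = -(5 + 1)/6 = -1/6*6 = -1)
T = 1600 (T = (-39 - 1)**2 = (-40)**2 = 1600)
T - 1*(-48691) = 1600 - 1*(-48691) = 1600 + 48691 = 50291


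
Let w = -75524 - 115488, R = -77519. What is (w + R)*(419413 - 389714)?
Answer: -7975102169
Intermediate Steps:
w = -191012
(w + R)*(419413 - 389714) = (-191012 - 77519)*(419413 - 389714) = -268531*29699 = -7975102169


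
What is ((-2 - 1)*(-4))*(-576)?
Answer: -6912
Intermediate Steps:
((-2 - 1)*(-4))*(-576) = -3*(-4)*(-576) = 12*(-576) = -6912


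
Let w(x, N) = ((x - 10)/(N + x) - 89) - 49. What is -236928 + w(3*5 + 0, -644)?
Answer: -149114519/629 ≈ -2.3707e+5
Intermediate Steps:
w(x, N) = -138 + (-10 + x)/(N + x) (w(x, N) = ((-10 + x)/(N + x) - 89) - 49 = (-89 + (-10 + x)/(N + x)) - 49 = -138 + (-10 + x)/(N + x))
-236928 + w(3*5 + 0, -644) = -236928 + (-10 - 138*(-644) - 137*(3*5 + 0))/(-644 + (3*5 + 0)) = -236928 + (-10 + 88872 - 137*(15 + 0))/(-644 + (15 + 0)) = -236928 + (-10 + 88872 - 137*15)/(-644 + 15) = -236928 + (-10 + 88872 - 2055)/(-629) = -236928 - 1/629*86807 = -236928 - 86807/629 = -149114519/629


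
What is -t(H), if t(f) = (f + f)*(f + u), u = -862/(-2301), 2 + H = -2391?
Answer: -26348992766/2301 ≈ -1.1451e+7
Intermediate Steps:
H = -2393 (H = -2 - 2391 = -2393)
u = 862/2301 (u = -862*(-1/2301) = 862/2301 ≈ 0.37462)
t(f) = 2*f*(862/2301 + f) (t(f) = (f + f)*(f + 862/2301) = (2*f)*(862/2301 + f) = 2*f*(862/2301 + f))
-t(H) = -2*(-2393)*(862 + 2301*(-2393))/2301 = -2*(-2393)*(862 - 5506293)/2301 = -2*(-2393)*(-5505431)/2301 = -1*26348992766/2301 = -26348992766/2301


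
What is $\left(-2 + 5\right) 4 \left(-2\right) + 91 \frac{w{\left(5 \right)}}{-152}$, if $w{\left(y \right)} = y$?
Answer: $- \frac{4103}{152} \approx -26.993$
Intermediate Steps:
$\left(-2 + 5\right) 4 \left(-2\right) + 91 \frac{w{\left(5 \right)}}{-152} = \left(-2 + 5\right) 4 \left(-2\right) + 91 \frac{5}{-152} = 3 \cdot 4 \left(-2\right) + 91 \cdot 5 \left(- \frac{1}{152}\right) = 12 \left(-2\right) + 91 \left(- \frac{5}{152}\right) = -24 - \frac{455}{152} = - \frac{4103}{152}$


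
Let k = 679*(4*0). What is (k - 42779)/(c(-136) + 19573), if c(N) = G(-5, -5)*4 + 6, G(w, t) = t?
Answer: -42779/19559 ≈ -2.1872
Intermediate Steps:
c(N) = -14 (c(N) = -5*4 + 6 = -20 + 6 = -14)
k = 0 (k = 679*0 = 0)
(k - 42779)/(c(-136) + 19573) = (0 - 42779)/(-14 + 19573) = -42779/19559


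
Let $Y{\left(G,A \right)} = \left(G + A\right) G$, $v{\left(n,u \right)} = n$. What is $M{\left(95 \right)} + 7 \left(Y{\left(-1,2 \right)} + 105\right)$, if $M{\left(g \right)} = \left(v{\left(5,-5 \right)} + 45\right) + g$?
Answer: $873$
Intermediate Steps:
$Y{\left(G,A \right)} = G \left(A + G\right)$ ($Y{\left(G,A \right)} = \left(A + G\right) G = G \left(A + G\right)$)
$M{\left(g \right)} = 50 + g$ ($M{\left(g \right)} = \left(5 + 45\right) + g = 50 + g$)
$M{\left(95 \right)} + 7 \left(Y{\left(-1,2 \right)} + 105\right) = \left(50 + 95\right) + 7 \left(- (2 - 1) + 105\right) = 145 + 7 \left(\left(-1\right) 1 + 105\right) = 145 + 7 \left(-1 + 105\right) = 145 + 7 \cdot 104 = 145 + 728 = 873$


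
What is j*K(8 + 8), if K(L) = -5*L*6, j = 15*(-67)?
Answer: 482400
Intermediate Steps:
j = -1005
K(L) = -30*L
j*K(8 + 8) = -(-30150)*(8 + 8) = -(-30150)*16 = -1005*(-480) = 482400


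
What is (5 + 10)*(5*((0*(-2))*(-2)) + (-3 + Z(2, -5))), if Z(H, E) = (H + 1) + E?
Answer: -75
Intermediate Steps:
Z(H, E) = 1 + E + H (Z(H, E) = (1 + H) + E = 1 + E + H)
(5 + 10)*(5*((0*(-2))*(-2)) + (-3 + Z(2, -5))) = (5 + 10)*(5*((0*(-2))*(-2)) + (-3 + (1 - 5 + 2))) = 15*(5*(0*(-2)) + (-3 - 2)) = 15*(5*0 - 5) = 15*(0 - 5) = 15*(-5) = -75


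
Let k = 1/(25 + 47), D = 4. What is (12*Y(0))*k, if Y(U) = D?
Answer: ⅔ ≈ 0.66667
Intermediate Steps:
Y(U) = 4
k = 1/72 ≈ 0.013889
(12*Y(0))*k = (12*4)*(1/72) = 48*(1/72) = ⅔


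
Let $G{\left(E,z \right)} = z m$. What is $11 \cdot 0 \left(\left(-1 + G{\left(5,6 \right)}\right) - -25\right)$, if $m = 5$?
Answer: $0$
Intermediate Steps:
$G{\left(E,z \right)} = 5 z$ ($G{\left(E,z \right)} = z 5 = 5 z$)
$11 \cdot 0 \left(\left(-1 + G{\left(5,6 \right)}\right) - -25\right) = 11 \cdot 0 \left(\left(-1 + 5 \cdot 6\right) - -25\right) = 0 \left(\left(-1 + 30\right) + 25\right) = 0 \left(29 + 25\right) = 0 \cdot 54 = 0$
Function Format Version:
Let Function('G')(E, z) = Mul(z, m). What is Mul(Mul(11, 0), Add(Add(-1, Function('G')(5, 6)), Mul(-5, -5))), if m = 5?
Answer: 0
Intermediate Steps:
Function('G')(E, z) = Mul(5, z) (Function('G')(E, z) = Mul(z, 5) = Mul(5, z))
Mul(Mul(11, 0), Add(Add(-1, Function('G')(5, 6)), Mul(-5, -5))) = Mul(Mul(11, 0), Add(Add(-1, Mul(5, 6)), Mul(-5, -5))) = Mul(0, Add(Add(-1, 30), 25)) = Mul(0, Add(29, 25)) = Mul(0, 54) = 0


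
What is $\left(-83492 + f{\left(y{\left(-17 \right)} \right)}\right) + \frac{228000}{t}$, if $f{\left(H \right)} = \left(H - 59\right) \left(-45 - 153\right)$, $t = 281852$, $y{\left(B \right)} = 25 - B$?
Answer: $- \frac{5645861338}{70463} \approx -80125.0$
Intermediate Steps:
$f{\left(H \right)} = 11682 - 198 H$ ($f{\left(H \right)} = \left(-59 + H\right) \left(-198\right) = 11682 - 198 H$)
$\left(-83492 + f{\left(y{\left(-17 \right)} \right)}\right) + \frac{228000}{t} = \left(-83492 + \left(11682 - 198 \left(25 - -17\right)\right)\right) + \frac{228000}{281852} = \left(-83492 + \left(11682 - 198 \left(25 + 17\right)\right)\right) + 228000 \cdot \frac{1}{281852} = \left(-83492 + \left(11682 - 8316\right)\right) + \frac{57000}{70463} = \left(-83492 + 3366\right) + \frac{57000}{70463} = -80126 + \frac{57000}{70463} = - \frac{5645861338}{70463}$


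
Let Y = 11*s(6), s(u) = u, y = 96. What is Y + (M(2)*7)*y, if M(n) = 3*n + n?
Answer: 5442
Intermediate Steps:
M(n) = 4*n
Y = 66 (Y = 11*6 = 66)
Y + (M(2)*7)*y = 66 + ((4*2)*7)*96 = 66 + (8*7)*96 = 66 + 56*96 = 66 + 5376 = 5442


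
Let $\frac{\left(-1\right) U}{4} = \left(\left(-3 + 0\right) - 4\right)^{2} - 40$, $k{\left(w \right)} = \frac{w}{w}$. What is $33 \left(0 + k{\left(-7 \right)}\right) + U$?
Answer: $-3$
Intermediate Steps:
$k{\left(w \right)} = 1$
$U = -36$ ($U = - 4 \left(\left(\left(-3 + 0\right) - 4\right)^{2} - 40\right) = - 4 \left(\left(-3 - 4\right)^{2} - 40\right) = - 4 \left(\left(-7\right)^{2} - 40\right) = - 4 \left(49 - 40\right) = \left(-4\right) 9 = -36$)
$33 \left(0 + k{\left(-7 \right)}\right) + U = 33 \left(0 + 1\right) - 36 = 33 \cdot 1 - 36 = 33 - 36 = -3$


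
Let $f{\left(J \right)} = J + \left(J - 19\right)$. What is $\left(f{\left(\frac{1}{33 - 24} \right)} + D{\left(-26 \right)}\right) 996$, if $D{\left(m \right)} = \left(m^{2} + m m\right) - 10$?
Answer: $\frac{3953788}{3} \approx 1.3179 \cdot 10^{6}$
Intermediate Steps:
$D{\left(m \right)} = -10 + 2 m^{2}$ ($D{\left(m \right)} = \left(m^{2} + m^{2}\right) - 10 = 2 m^{2} - 10 = -10 + 2 m^{2}$)
$f{\left(J \right)} = -19 + 2 J$ ($f{\left(J \right)} = J + \left(-19 + J\right) = -19 + 2 J$)
$\left(f{\left(\frac{1}{33 - 24} \right)} + D{\left(-26 \right)}\right) 996 = \left(\left(-19 + \frac{2}{33 - 24}\right) - \left(10 - 2 \left(-26\right)^{2}\right)\right) 996 = \left(\left(-19 + \frac{2}{9}\right) + \left(-10 + 2 \cdot 676\right)\right) 996 = \left(\left(-19 + 2 \cdot \frac{1}{9}\right) + \left(-10 + 1352\right)\right) 996 = \left(\left(-19 + \frac{2}{9}\right) + 1342\right) 996 = \left(- \frac{169}{9} + 1342\right) 996 = \frac{11909}{9} \cdot 996 = \frac{3953788}{3}$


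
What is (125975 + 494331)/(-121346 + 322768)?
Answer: 310153/100711 ≈ 3.0796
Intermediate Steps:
(125975 + 494331)/(-121346 + 322768) = 620306/201422 = 620306*(1/201422) = 310153/100711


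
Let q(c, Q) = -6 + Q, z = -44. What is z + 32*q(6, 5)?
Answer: -76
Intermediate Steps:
z + 32*q(6, 5) = -44 + 32*(-6 + 5) = -44 + 32*(-1) = -44 - 32 = -76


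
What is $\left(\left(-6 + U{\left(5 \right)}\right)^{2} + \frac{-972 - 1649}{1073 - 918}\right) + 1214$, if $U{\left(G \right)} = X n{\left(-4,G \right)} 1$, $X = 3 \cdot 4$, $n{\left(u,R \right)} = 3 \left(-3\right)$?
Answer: $\frac{2199929}{155} \approx 14193.0$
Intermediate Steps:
$n{\left(u,R \right)} = -9$
$X = 12$
$U{\left(G \right)} = -108$ ($U{\left(G \right)} = 12 \left(-9\right) 1 = \left(-108\right) 1 = -108$)
$\left(\left(-6 + U{\left(5 \right)}\right)^{2} + \frac{-972 - 1649}{1073 - 918}\right) + 1214 = \left(\left(-6 - 108\right)^{2} + \frac{-972 - 1649}{1073 - 918}\right) + 1214 = \left(\left(-114\right)^{2} - \frac{2621}{155}\right) + 1214 = \left(12996 - \frac{2621}{155}\right) + 1214 = \frac{2011759}{155} + 1214 = \frac{2199929}{155}$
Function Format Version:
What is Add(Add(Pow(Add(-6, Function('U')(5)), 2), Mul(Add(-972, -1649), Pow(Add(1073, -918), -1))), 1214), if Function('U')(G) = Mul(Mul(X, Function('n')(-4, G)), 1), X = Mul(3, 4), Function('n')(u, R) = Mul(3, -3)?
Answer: Rational(2199929, 155) ≈ 14193.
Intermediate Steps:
Function('n')(u, R) = -9
X = 12
Function('U')(G) = -108 (Function('U')(G) = Mul(Mul(12, -9), 1) = Mul(-108, 1) = -108)
Add(Add(Pow(Add(-6, Function('U')(5)), 2), Mul(Add(-972, -1649), Pow(Add(1073, -918), -1))), 1214) = Add(Add(Pow(Add(-6, -108), 2), Mul(Add(-972, -1649), Pow(Add(1073, -918), -1))), 1214) = Add(Add(Pow(-114, 2), Mul(-2621, Pow(155, -1))), 1214) = Add(Add(12996, Mul(-2621, Rational(1, 155))), 1214) = Add(Add(12996, Rational(-2621, 155)), 1214) = Add(Rational(2011759, 155), 1214) = Rational(2199929, 155)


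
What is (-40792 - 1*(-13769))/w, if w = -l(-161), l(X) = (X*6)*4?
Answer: -27023/3864 ≈ -6.9935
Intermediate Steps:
l(X) = 24*X (l(X) = (6*X)*4 = 24*X)
w = 3864 (w = -24*(-161) = -1*(-3864) = 3864)
(-40792 - 1*(-13769))/w = (-40792 - 1*(-13769))/3864 = (-40792 + 13769)*(1/3864) = -27023*1/3864 = -27023/3864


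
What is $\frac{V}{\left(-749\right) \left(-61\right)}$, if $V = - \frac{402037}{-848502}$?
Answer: $\frac{402037}{38767207878} \approx 1.0371 \cdot 10^{-5}$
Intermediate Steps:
$V = \frac{402037}{848502}$ ($V = \left(-402037\right) \left(- \frac{1}{848502}\right) = \frac{402037}{848502} \approx 0.47382$)
$\frac{V}{\left(-749\right) \left(-61\right)} = \frac{402037}{848502 \left(\left(-749\right) \left(-61\right)\right)} = \frac{402037}{848502 \cdot 45689} = \frac{402037}{848502} \cdot \frac{1}{45689} = \frac{402037}{38767207878}$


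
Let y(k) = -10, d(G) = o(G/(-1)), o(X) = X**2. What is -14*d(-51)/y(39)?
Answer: 18207/5 ≈ 3641.4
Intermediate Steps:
d(G) = G**2 (d(G) = (G/(-1))**2 = (G*(-1))**2 = (-G)**2 = G**2)
-14*d(-51)/y(39) = -14*(-51)**2/(-10) = -36414*(-1)/10 = -14*(-2601/10) = 18207/5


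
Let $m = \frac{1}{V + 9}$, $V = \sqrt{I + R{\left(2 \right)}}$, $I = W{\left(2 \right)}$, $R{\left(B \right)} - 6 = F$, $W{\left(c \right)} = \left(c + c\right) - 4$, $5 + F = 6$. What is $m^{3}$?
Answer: $\frac{1}{\left(9 + \sqrt{7}\right)^{3}} \approx 0.00063314$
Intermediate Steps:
$F = 1$ ($F = -5 + 6 = 1$)
$W{\left(c \right)} = -4 + 2 c$ ($W{\left(c \right)} = 2 c - 4 = -4 + 2 c$)
$R{\left(B \right)} = 7$ ($R{\left(B \right)} = 6 + 1 = 7$)
$I = 0$ ($I = -4 + 2 \cdot 2 = -4 + 4 = 0$)
$V = \sqrt{7}$ ($V = \sqrt{0 + 7} = \sqrt{7} \approx 2.6458$)
$m = \frac{1}{9 + \sqrt{7}}$ ($m = \frac{1}{\sqrt{7} + 9} = \frac{1}{9 + \sqrt{7}} \approx 0.085868$)
$m^{3} = \left(\frac{9}{74} - \frac{\sqrt{7}}{74}\right)^{3}$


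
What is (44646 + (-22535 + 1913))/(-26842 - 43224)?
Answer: -12012/35033 ≈ -0.34288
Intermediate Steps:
(44646 + (-22535 + 1913))/(-26842 - 43224) = (44646 - 20622)/(-70066) = 24024*(-1/70066) = -12012/35033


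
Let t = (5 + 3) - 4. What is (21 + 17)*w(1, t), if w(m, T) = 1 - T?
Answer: -114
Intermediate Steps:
t = 4 (t = 8 - 4 = 4)
(21 + 17)*w(1, t) = (21 + 17)*(1 - 1*4) = 38*(1 - 4) = 38*(-3) = -114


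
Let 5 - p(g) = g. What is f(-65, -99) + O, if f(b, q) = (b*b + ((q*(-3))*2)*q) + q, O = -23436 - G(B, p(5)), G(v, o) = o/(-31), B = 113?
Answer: -78116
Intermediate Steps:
p(g) = 5 - g
G(v, o) = -o/31 (G(v, o) = o*(-1/31) = -o/31)
O = -23436 (O = -23436 - (-1)*(5 - 1*5)/31 = -23436 - (-1)*(5 - 5)/31 = -23436 - (-1)*0/31 = -23436 - 1*0 = -23436 + 0 = -23436)
f(b, q) = q + b² - 6*q² (f(b, q) = (b² + (-3*q*2)*q) + q = (b² + (-6*q)*q) + q = (b² - 6*q²) + q = q + b² - 6*q²)
f(-65, -99) + O = (-99 + (-65)² - 6*(-99)²) - 23436 = (-99 + 4225 - 6*9801) - 23436 = (-99 + 4225 - 58806) - 23436 = -54680 - 23436 = -78116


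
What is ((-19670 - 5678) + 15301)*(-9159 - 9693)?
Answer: 189406044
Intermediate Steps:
((-19670 - 5678) + 15301)*(-9159 - 9693) = (-25348 + 15301)*(-18852) = -10047*(-18852) = 189406044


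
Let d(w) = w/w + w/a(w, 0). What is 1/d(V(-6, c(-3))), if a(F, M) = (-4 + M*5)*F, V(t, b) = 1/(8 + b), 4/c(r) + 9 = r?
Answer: 4/3 ≈ 1.3333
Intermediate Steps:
c(r) = 4/(-9 + r)
a(F, M) = F*(-4 + 5*M) (a(F, M) = (-4 + 5*M)*F = F*(-4 + 5*M))
d(w) = 3/4 (d(w) = w/w + w/((w*(-4 + 5*0))) = 1 + w/((w*(-4 + 0))) = 1 + w/((w*(-4))) = 1 + w/((-4*w)) = 1 + w*(-1/(4*w)) = 1 - 1/4 = 3/4)
1/d(V(-6, c(-3))) = 1/(3/4) = 4/3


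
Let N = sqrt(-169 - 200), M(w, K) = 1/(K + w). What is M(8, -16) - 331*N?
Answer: -1/8 - 993*I*sqrt(41) ≈ -0.125 - 6358.3*I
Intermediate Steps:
N = 3*I*sqrt(41) (N = sqrt(-369) = 3*I*sqrt(41) ≈ 19.209*I)
M(8, -16) - 331*N = 1/(-16 + 8) - 993*I*sqrt(41) = 1/(-8) - 993*I*sqrt(41) = -1/8 - 993*I*sqrt(41)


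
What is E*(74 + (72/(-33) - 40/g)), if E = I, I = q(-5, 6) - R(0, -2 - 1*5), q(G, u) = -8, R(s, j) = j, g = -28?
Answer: -5640/77 ≈ -73.247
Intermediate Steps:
I = -1 (I = -8 - (-2 - 1*5) = -8 - (-2 - 5) = -8 - 1*(-7) = -8 + 7 = -1)
E = -1
E*(74 + (72/(-33) - 40/g)) = -(74 + (72/(-33) - 40/(-28))) = -(74 + (72*(-1/33) - 40*(-1/28))) = -(74 + (-24/11 + 10/7)) = -(74 - 58/77) = -1*5640/77 = -5640/77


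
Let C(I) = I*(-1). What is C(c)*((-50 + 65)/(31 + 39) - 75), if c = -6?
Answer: -3141/7 ≈ -448.71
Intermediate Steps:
C(I) = -I
C(c)*((-50 + 65)/(31 + 39) - 75) = (-1*(-6))*((-50 + 65)/(31 + 39) - 75) = 6*(15/70 - 75) = 6*(15*(1/70) - 75) = 6*(3/14 - 75) = 6*(-1047/14) = -3141/7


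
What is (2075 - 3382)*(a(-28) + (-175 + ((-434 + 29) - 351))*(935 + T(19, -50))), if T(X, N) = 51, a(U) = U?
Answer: 1199818158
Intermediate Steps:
(2075 - 3382)*(a(-28) + (-175 + ((-434 + 29) - 351))*(935 + T(19, -50))) = (2075 - 3382)*(-28 + (-175 + ((-434 + 29) - 351))*(935 + 51)) = -1307*(-28 + (-175 + (-405 - 351))*986) = -1307*(-28 + (-175 - 756)*986) = -1307*(-28 - 931*986) = -1307*(-28 - 917966) = -1307*(-917994) = 1199818158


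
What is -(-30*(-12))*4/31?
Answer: -1440/31 ≈ -46.452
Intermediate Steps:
-(-30*(-12))*4/31 = -360*4*(1/31) = -360*4/31 = -1*1440/31 = -1440/31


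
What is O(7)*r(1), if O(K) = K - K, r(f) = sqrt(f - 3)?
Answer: 0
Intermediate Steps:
r(f) = sqrt(-3 + f)
O(K) = 0
O(7)*r(1) = 0*sqrt(-3 + 1) = 0*sqrt(-2) = 0*(I*sqrt(2)) = 0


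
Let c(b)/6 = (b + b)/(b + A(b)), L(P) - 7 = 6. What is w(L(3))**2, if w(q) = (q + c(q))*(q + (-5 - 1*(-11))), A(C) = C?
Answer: 130321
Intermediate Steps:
L(P) = 13 (L(P) = 7 + 6 = 13)
c(b) = 6 (c(b) = 6*((b + b)/(b + b)) = 6*((2*b)/((2*b))) = 6*((2*b)*(1/(2*b))) = 6*1 = 6)
w(q) = (6 + q)**2 (w(q) = (q + 6)*(q + (-5 - 1*(-11))) = (6 + q)*(q + (-5 + 11)) = (6 + q)*(q + 6) = (6 + q)*(6 + q) = (6 + q)**2)
w(L(3))**2 = (36 + 13**2 + 12*13)**2 = (36 + 169 + 156)**2 = 361**2 = 130321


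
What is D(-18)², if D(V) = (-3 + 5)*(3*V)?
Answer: 11664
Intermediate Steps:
D(V) = 6*V (D(V) = 2*(3*V) = 6*V)
D(-18)² = (6*(-18))² = (-108)² = 11664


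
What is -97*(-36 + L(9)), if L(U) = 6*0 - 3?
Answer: 3783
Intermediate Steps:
L(U) = -3 (L(U) = 0 - 3 = -3)
-97*(-36 + L(9)) = -97*(-36 - 3) = -97*(-39) = 3783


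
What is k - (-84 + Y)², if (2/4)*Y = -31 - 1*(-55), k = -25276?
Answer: -26572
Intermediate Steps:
Y = 48 (Y = 2*(-31 - 1*(-55)) = 2*(-31 + 55) = 2*24 = 48)
k - (-84 + Y)² = -25276 - (-84 + 48)² = -25276 - 1*(-36)² = -25276 - 1*1296 = -25276 - 1296 = -26572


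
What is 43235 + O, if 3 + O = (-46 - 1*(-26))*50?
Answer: 42232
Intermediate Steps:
O = -1003 (O = -3 + (-46 - 1*(-26))*50 = -3 + (-46 + 26)*50 = -3 - 20*50 = -3 - 1000 = -1003)
43235 + O = 43235 - 1003 = 42232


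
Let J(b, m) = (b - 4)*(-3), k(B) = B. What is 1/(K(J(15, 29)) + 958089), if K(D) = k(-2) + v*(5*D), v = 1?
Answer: 1/957922 ≈ 1.0439e-6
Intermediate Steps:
J(b, m) = 12 - 3*b (J(b, m) = (-4 + b)*(-3) = 12 - 3*b)
K(D) = -2 + 5*D (K(D) = -2 + 1*(5*D) = -2 + 5*D)
1/(K(J(15, 29)) + 958089) = 1/((-2 + 5*(12 - 3*15)) + 958089) = 1/((-2 + 5*(12 - 45)) + 958089) = 1/((-2 + 5*(-33)) + 958089) = 1/((-2 - 165) + 958089) = 1/(-167 + 958089) = 1/957922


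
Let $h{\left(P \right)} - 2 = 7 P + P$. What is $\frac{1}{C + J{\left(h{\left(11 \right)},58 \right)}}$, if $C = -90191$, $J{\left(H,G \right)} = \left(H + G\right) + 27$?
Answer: $- \frac{1}{90016} \approx -1.1109 \cdot 10^{-5}$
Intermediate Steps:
$h{\left(P \right)} = 2 + 8 P$ ($h{\left(P \right)} = 2 + \left(7 P + P\right) = 2 + 8 P$)
$J{\left(H,G \right)} = 27 + G + H$ ($J{\left(H,G \right)} = \left(G + H\right) + 27 = 27 + G + H$)
$\frac{1}{C + J{\left(h{\left(11 \right)},58 \right)}} = \frac{1}{-90191 + \left(27 + 58 + \left(2 + 8 \cdot 11\right)\right)} = \frac{1}{-90191 + \left(27 + 58 + \left(2 + 88\right)\right)} = \frac{1}{-90191 + \left(27 + 58 + 90\right)} = \frac{1}{-90191 + 175} = \frac{1}{-90016} = - \frac{1}{90016}$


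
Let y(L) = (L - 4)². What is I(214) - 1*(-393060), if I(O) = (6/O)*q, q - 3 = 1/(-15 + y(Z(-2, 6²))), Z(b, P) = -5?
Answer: 925263439/2354 ≈ 3.9306e+5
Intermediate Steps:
y(L) = (-4 + L)²
q = 199/66 (q = 3 + 1/(-15 + (-4 - 5)²) = 3 + 1/(-15 + (-9)²) = 3 + 1/(-15 + 81) = 3 + 1/66 = 199/66 ≈ 3.0152)
I(O) = 199/(11*O) (I(O) = (6/O)*(199/66) = 199/(11*O))
I(214) - 1*(-393060) = (199/11)/214 - 1*(-393060) = (199/11)*(1/214) + 393060 = 199/2354 + 393060 = 925263439/2354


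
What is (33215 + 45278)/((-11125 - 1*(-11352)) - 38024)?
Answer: -78493/37797 ≈ -2.0767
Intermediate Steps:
(33215 + 45278)/((-11125 - 1*(-11352)) - 38024) = 78493/((-11125 + 11352) - 38024) = 78493/(227 - 38024) = 78493/(-37797) = 78493*(-1/37797) = -78493/37797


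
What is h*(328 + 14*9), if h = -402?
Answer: -182508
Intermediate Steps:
h*(328 + 14*9) = -402*(328 + 14*9) = -402*(328 + 126) = -402*454 = -182508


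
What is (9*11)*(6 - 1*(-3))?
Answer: 891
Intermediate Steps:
(9*11)*(6 - 1*(-3)) = 99*(6 + 3) = 99*9 = 891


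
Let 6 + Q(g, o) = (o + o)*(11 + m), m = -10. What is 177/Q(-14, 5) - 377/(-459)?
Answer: 82751/1836 ≈ 45.071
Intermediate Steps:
Q(g, o) = -6 + 2*o (Q(g, o) = -6 + (o + o)*(11 - 10) = -6 + (2*o)*1 = -6 + 2*o)
177/Q(-14, 5) - 377/(-459) = 177/(-6 + 2*5) - 377/(-459) = 177/(-6 + 10) - 377*(-1/459) = 177/4 + 377/459 = 82751/1836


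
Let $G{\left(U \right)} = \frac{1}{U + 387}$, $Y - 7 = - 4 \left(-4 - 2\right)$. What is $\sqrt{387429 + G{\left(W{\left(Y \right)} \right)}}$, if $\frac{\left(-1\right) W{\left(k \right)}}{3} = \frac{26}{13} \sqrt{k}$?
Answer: $\sqrt{387429 + \frac{1}{387 - 6 \sqrt{31}}} \approx 622.44$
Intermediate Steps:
$Y = 31$ ($Y = 7 - 4 \left(-4 - 2\right) = 7 - -24 = 7 + 24 = 31$)
$W{\left(k \right)} = - 6 \sqrt{k}$ ($W{\left(k \right)} = - 3 \cdot \frac{26}{13} \sqrt{k} = - 3 \cdot 26 \cdot \frac{1}{13} \sqrt{k} = - 3 \cdot 2 \sqrt{k} = - 6 \sqrt{k}$)
$G{\left(U \right)} = \frac{1}{387 + U}$
$\sqrt{387429 + G{\left(W{\left(Y \right)} \right)}} = \sqrt{387429 + \frac{1}{387 - 6 \sqrt{31}}}$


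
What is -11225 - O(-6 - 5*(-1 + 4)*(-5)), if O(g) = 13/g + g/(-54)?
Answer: -4646699/414 ≈ -11224.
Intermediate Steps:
O(g) = 13/g - g/54 (O(g) = 13/g + g*(-1/54) = 13/g - g/54)
-11225 - O(-6 - 5*(-1 + 4)*(-5)) = -11225 - (13/(-6 - 5*(-1 + 4)*(-5)) - (-6 - 5*(-1 + 4)*(-5))/54) = -11225 - (13/(-6 - 15*(-5)) - (-6 - 15*(-5))/54) = -11225 - (13/(-6 - 5*(-15)) - (-6 - 5*(-15))/54) = -11225 - (13/(-6 + 75) - (-6 + 75)/54) = -11225 - (13/69 - 1/54*69) = -11225 - (13*(1/69) - 23/18) = -11225 - (13/69 - 23/18) = -11225 - 1*(-451/414) = -11225 + 451/414 = -4646699/414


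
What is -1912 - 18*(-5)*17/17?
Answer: -1822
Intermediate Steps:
-1912 - 18*(-5)*17/17 = -1912 - (-90)*17*(1/17) = -1912 - (-90) = -1912 - 1*(-90) = -1912 + 90 = -1822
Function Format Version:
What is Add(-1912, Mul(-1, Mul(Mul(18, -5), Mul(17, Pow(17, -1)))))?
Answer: -1822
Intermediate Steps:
Add(-1912, Mul(-1, Mul(Mul(18, -5), Mul(17, Pow(17, -1))))) = Add(-1912, Mul(-1, Mul(-90, Mul(17, Rational(1, 17))))) = Add(-1912, Mul(-1, Mul(-90, 1))) = Add(-1912, Mul(-1, -90)) = Add(-1912, 90) = -1822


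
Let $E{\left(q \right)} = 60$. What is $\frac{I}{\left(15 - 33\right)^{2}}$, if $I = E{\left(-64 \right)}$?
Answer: $\frac{5}{27} \approx 0.18519$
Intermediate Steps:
$I = 60$
$\frac{I}{\left(15 - 33\right)^{2}} = \frac{60}{\left(15 - 33\right)^{2}} = \frac{60}{\left(-18\right)^{2}} = \frac{60}{324} = 60 \cdot \frac{1}{324} = \frac{5}{27}$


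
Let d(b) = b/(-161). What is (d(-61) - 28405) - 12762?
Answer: -6627826/161 ≈ -41167.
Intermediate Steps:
d(b) = -b/161 (d(b) = b*(-1/161) = -b/161)
(d(-61) - 28405) - 12762 = (-1/161*(-61) - 28405) - 12762 = (61/161 - 28405) - 12762 = -4573144/161 - 12762 = -6627826/161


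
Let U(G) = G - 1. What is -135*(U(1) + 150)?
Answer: -20250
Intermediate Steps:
U(G) = -1 + G
-135*(U(1) + 150) = -135*((-1 + 1) + 150) = -135*(0 + 150) = -135*150 = -20250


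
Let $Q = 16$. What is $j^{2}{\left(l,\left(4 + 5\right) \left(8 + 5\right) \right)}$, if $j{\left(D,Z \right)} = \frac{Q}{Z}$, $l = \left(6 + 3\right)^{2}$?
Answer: $\frac{256}{13689} \approx 0.018701$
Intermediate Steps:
$l = 81$ ($l = 9^{2} = 81$)
$j{\left(D,Z \right)} = \frac{16}{Z}$
$j^{2}{\left(l,\left(4 + 5\right) \left(8 + 5\right) \right)} = \left(\frac{16}{\left(4 + 5\right) \left(8 + 5\right)}\right)^{2} = \left(\frac{16}{9 \cdot 13}\right)^{2} = \left(\frac{16}{117}\right)^{2} = \frac{256}{13689}$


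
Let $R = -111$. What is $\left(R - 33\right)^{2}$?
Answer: $20736$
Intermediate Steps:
$\left(R - 33\right)^{2} = \left(-111 - 33\right)^{2} = \left(-144\right)^{2} = 20736$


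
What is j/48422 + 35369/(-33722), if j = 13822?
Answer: -623266117/816443342 ≈ -0.76339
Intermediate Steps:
j/48422 + 35369/(-33722) = 13822/48422 + 35369/(-33722) = 13822*(1/48422) + 35369*(-1/33722) = 6911/24211 - 35369/33722 = -623266117/816443342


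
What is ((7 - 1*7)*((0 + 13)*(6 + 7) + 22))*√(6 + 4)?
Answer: 0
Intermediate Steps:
((7 - 1*7)*((0 + 13)*(6 + 7) + 22))*√(6 + 4) = ((7 - 7)*(13*13 + 22))*√10 = (0*(169 + 22))*√10 = (0*191)*√10 = 0*√10 = 0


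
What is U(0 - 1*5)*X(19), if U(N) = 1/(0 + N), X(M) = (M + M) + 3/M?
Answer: -145/19 ≈ -7.6316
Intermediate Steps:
X(M) = 2*M + 3/M
U(N) = 1/N
U(0 - 1*5)*X(19) = (2*19 + 3/19)/(0 - 1*5) = (38 + 3*(1/19))/(0 - 5) = (38 + 3/19)/(-5) = -⅕*725/19 = -145/19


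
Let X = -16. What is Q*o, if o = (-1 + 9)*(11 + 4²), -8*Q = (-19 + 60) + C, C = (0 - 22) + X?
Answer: -81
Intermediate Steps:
C = -38 (C = (0 - 22) - 16 = -22 - 16 = -38)
Q = -3/8 (Q = -((-19 + 60) - 38)/8 = -(41 - 38)/8 = -⅛*3 = -3/8 ≈ -0.37500)
o = 216 (o = 8*(11 + 16) = 8*27 = 216)
Q*o = -3/8*216 = -81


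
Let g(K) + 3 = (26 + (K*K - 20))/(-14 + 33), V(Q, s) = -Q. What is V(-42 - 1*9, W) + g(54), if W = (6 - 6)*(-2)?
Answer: 3834/19 ≈ 201.79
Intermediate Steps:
W = 0 (W = 0*(-2) = 0)
g(K) = -51/19 + K**2/19 (g(K) = -3 + (26 + (K*K - 20))/(-14 + 33) = -3 + (26 + (K**2 - 20))/19 = -3 + (26 + (-20 + K**2))*(1/19) = -3 + (6 + K**2)*(1/19) = -3 + (6/19 + K**2/19) = -51/19 + K**2/19)
V(-42 - 1*9, W) + g(54) = -(-42 - 1*9) + (-51/19 + (1/19)*54**2) = -(-42 - 9) + (-51/19 + (1/19)*2916) = -1*(-51) + (-51/19 + 2916/19) = 51 + 2865/19 = 3834/19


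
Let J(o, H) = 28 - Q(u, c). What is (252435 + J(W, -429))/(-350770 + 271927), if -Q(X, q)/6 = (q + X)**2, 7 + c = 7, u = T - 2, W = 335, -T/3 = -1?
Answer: -252469/78843 ≈ -3.2022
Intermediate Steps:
T = 3 (T = -3*(-1) = 3)
u = 1 (u = 3 - 2 = 1)
c = 0 (c = -7 + 7 = 0)
Q(X, q) = -6*(X + q)**2 (Q(X, q) = -6*(q + X)**2 = -6*(X + q)**2)
J(o, H) = 34 (J(o, H) = 28 - (-6)*(1 + 0)**2 = 28 - (-6)*1**2 = 28 - (-6) = 28 - 1*(-6) = 28 + 6 = 34)
(252435 + J(W, -429))/(-350770 + 271927) = (252435 + 34)/(-350770 + 271927) = 252469/(-78843) = 252469*(-1/78843) = -252469/78843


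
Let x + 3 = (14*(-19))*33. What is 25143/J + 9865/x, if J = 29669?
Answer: -71904002/260523489 ≈ -0.27600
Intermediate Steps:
x = -8781 (x = -3 + (14*(-19))*33 = -3 - 266*33 = -3 - 8778 = -8781)
25143/J + 9865/x = 25143/29669 + 9865/(-8781) = 25143*(1/29669) + 9865*(-1/8781) = 25143/29669 - 9865/8781 = -71904002/260523489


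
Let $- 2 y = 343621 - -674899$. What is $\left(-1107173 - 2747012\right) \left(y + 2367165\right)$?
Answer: $-7160709582425$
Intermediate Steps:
$y = -509260$ ($y = - \frac{343621 - -674899}{2} = - \frac{343621 + 674899}{2} = \left(- \frac{1}{2}\right) 1018520 = -509260$)
$\left(-1107173 - 2747012\right) \left(y + 2367165\right) = \left(-1107173 - 2747012\right) \left(-509260 + 2367165\right) = \left(-3854185\right) 1857905 = -7160709582425$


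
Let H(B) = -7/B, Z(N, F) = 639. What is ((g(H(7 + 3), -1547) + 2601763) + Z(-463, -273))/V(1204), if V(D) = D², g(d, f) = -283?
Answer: 2602119/1449616 ≈ 1.7950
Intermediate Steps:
((g(H(7 + 3), -1547) + 2601763) + Z(-463, -273))/V(1204) = ((-283 + 2601763) + 639)/(1204²) = (2601480 + 639)/1449616 = 2602119*(1/1449616) = 2602119/1449616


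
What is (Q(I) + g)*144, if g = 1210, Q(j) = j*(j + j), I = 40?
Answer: 635040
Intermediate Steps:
Q(j) = 2*j² (Q(j) = j*(2*j) = 2*j²)
(Q(I) + g)*144 = (2*40² + 1210)*144 = (2*1600 + 1210)*144 = (3200 + 1210)*144 = 4410*144 = 635040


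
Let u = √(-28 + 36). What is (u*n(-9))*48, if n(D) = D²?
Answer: 7776*√2 ≈ 10997.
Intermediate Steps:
u = 2*√2 (u = √8 = 2*√2 ≈ 2.8284)
(u*n(-9))*48 = ((2*√2)*(-9)²)*48 = ((2*√2)*81)*48 = (162*√2)*48 = 7776*√2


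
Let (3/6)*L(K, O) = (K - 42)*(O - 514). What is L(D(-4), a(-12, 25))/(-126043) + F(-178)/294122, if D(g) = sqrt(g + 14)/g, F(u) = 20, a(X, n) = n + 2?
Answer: -6014710958/18536009623 - 487*sqrt(10)/252086 ≈ -0.33060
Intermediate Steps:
a(X, n) = 2 + n
D(g) = sqrt(14 + g)/g
L(K, O) = 2*(-514 + O)*(-42 + K) (L(K, O) = 2*((K - 42)*(O - 514)) = 2*((-42 + K)*(-514 + O)) = 2*((-514 + O)*(-42 + K)) = 2*(-514 + O)*(-42 + K))
L(D(-4), a(-12, 25))/(-126043) + F(-178)/294122 = (43176 - 1028*sqrt(14 - 4)/(-4) - 84*(2 + 25) + 2*(sqrt(14 - 4)/(-4))*(2 + 25))/(-126043) + 20/294122 = (43176 - (-257)*sqrt(10) - 84*27 + 2*(-sqrt(10)/4)*27)*(-1/126043) + 20*(1/294122) = (43176 + 257*sqrt(10) - 2268 - 27*sqrt(10)/2)*(-1/126043) + 10/147061 = (40908 + 487*sqrt(10)/2)*(-1/126043) + 10/147061 = (-40908/126043 - 487*sqrt(10)/252086) + 10/147061 = -6014710958/18536009623 - 487*sqrt(10)/252086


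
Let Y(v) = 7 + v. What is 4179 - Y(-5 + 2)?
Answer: 4175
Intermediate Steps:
4179 - Y(-5 + 2) = 4179 - (7 + (-5 + 2)) = 4179 - (7 - 3) = 4179 - 1*4 = 4179 - 4 = 4175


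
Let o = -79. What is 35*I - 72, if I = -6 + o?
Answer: -3047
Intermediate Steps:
I = -85 (I = -6 - 79 = -85)
35*I - 72 = 35*(-85) - 72 = -2975 - 72 = -3047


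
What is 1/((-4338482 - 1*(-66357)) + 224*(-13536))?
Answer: -1/7304189 ≈ -1.3691e-7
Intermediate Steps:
1/((-4338482 - 1*(-66357)) + 224*(-13536)) = 1/((-4338482 + 66357) - 3032064) = 1/(-4272125 - 3032064) = 1/(-7304189) = -1/7304189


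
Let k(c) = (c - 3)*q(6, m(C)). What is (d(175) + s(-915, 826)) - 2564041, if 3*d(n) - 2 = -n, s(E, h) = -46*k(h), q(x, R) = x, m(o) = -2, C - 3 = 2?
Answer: -8373740/3 ≈ -2.7912e+6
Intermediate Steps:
C = 5 (C = 3 + 2 = 5)
k(c) = -18 + 6*c (k(c) = (c - 3)*6 = (-3 + c)*6 = -18 + 6*c)
s(E, h) = 828 - 276*h (s(E, h) = -46*(-18 + 6*h) = 828 - 276*h)
d(n) = 2/3 - n/3 (d(n) = 2/3 + (-n)/3 = 2/3 - n/3)
(d(175) + s(-915, 826)) - 2564041 = ((2/3 - 1/3*175) + (828 - 276*826)) - 2564041 = ((2/3 - 175/3) + (828 - 227976)) - 2564041 = (-173/3 - 227148) - 2564041 = -681617/3 - 2564041 = -8373740/3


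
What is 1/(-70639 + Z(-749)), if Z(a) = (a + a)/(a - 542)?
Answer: -1291/91193451 ≈ -1.4157e-5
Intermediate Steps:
Z(a) = 2*a/(-542 + a) (Z(a) = (2*a)/(-542 + a) = 2*a/(-542 + a))
1/(-70639 + Z(-749)) = 1/(-70639 + 2*(-749)/(-542 - 749)) = 1/(-70639 + 2*(-749)/(-1291)) = 1/(-70639 + 2*(-749)*(-1/1291)) = 1/(-70639 + 1498/1291) = 1/(-91193451/1291) = -1291/91193451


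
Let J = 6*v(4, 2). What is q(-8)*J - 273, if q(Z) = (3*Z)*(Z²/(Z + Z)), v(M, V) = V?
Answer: 879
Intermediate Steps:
q(Z) = 3*Z²/2 (q(Z) = (3*Z)*(Z²/((2*Z))) = (3*Z)*((1/(2*Z))*Z²) = (3*Z)*(Z/2) = 3*Z²/2)
J = 12 (J = 6*2 = 12)
q(-8)*J - 273 = ((3/2)*(-8)²)*12 - 273 = ((3/2)*64)*12 - 273 = 96*12 - 273 = 1152 - 273 = 879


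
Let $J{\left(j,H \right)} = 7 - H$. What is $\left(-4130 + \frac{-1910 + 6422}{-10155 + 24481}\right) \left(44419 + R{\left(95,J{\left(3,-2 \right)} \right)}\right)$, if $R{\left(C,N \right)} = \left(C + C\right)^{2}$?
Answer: $- \frac{2381827224746}{7163} \approx -3.3252 \cdot 10^{8}$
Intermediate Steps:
$R{\left(C,N \right)} = 4 C^{2}$ ($R{\left(C,N \right)} = \left(2 C\right)^{2} = 4 C^{2}$)
$\left(-4130 + \frac{-1910 + 6422}{-10155 + 24481}\right) \left(44419 + R{\left(95,J{\left(3,-2 \right)} \right)}\right) = \left(-4130 + \frac{-1910 + 6422}{-10155 + 24481}\right) \left(44419 + 4 \cdot 95^{2}\right) = \left(-4130 + \frac{4512}{14326}\right) \left(44419 + 4 \cdot 9025\right) = \left(-4130 + 4512 \cdot \frac{1}{14326}\right) \left(44419 + 36100\right) = \left(-4130 + \frac{2256}{7163}\right) 80519 = \left(- \frac{29580934}{7163}\right) 80519 = - \frac{2381827224746}{7163}$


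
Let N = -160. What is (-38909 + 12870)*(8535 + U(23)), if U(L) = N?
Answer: -218076625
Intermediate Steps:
U(L) = -160
(-38909 + 12870)*(8535 + U(23)) = (-38909 + 12870)*(8535 - 160) = -26039*8375 = -218076625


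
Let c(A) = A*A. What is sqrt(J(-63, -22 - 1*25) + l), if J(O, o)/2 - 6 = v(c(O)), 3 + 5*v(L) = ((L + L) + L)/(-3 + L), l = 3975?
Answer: sqrt(43550110590)/3305 ≈ 63.143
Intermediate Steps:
c(A) = A**2
v(L) = -3/5 + 3*L/(5*(-3 + L)) (v(L) = -3/5 + (((L + L) + L)/(-3 + L))/5 = -3/5 + ((2*L + L)/(-3 + L))/5 = -3/5 + ((3*L)/(-3 + L))/5 = -3/5 + (3*L/(-3 + L))/5 = -3/5 + 3*L/(5*(-3 + L)))
J(O, o) = 12 + 18/(5*(-3 + O**2)) (J(O, o) = 12 + 2*(9/(5*(-3 + O**2))) = 12 + 18/(5*(-3 + O**2)))
sqrt(J(-63, -22 - 1*25) + l) = sqrt(6*(-27 + 10*(-63)**2)/(5*(-3 + (-63)**2)) + 3975) = sqrt(6*(-27 + 10*3969)/(5*(-3 + 3969)) + 3975) = sqrt((6/5)*(-27 + 39690)/3966 + 3975) = sqrt((6/5)*(1/3966)*39663 + 3975) = sqrt(39663/3305 + 3975) = sqrt(13177038/3305) = sqrt(43550110590)/3305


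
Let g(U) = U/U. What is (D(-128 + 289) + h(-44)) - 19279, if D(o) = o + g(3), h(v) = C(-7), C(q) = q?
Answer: -19124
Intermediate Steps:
g(U) = 1
h(v) = -7
D(o) = 1 + o (D(o) = o + 1 = 1 + o)
(D(-128 + 289) + h(-44)) - 19279 = ((1 + (-128 + 289)) - 7) - 19279 = ((1 + 161) - 7) - 19279 = (162 - 7) - 19279 = 155 - 19279 = -19124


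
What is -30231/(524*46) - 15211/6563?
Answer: -565051997/158194552 ≈ -3.5719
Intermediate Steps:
-30231/(524*46) - 15211/6563 = -30231/24104 - 15211*1/6563 = -30231*1/24104 - 15211/6563 = -30231/24104 - 15211/6563 = -565051997/158194552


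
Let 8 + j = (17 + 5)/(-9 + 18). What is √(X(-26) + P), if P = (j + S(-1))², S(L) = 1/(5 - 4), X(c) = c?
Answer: 5*I*√17/9 ≈ 2.2906*I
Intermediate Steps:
j = -50/9 (j = -8 + (17 + 5)/(-9 + 18) = -8 + 22/9 = -50/9 ≈ -5.5556)
S(L) = 1 (S(L) = 1/1 = 1)
P = 1681/81 (P = (-50/9 + 1)² = (-41/9)² = 1681/81 ≈ 20.753)
√(X(-26) + P) = √(-26 + 1681/81) = √(-425/81) = 5*I*√17/9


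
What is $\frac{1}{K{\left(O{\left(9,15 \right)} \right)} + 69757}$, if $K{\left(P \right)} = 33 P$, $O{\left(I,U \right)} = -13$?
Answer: $\frac{1}{69328} \approx 1.4424 \cdot 10^{-5}$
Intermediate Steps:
$\frac{1}{K{\left(O{\left(9,15 \right)} \right)} + 69757} = \frac{1}{33 \left(-13\right) + 69757} = \frac{1}{-429 + 69757} = \frac{1}{69328}$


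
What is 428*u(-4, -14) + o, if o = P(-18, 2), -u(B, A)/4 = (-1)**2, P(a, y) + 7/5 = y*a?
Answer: -8747/5 ≈ -1749.4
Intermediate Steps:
P(a, y) = -7/5 + a*y (P(a, y) = -7/5 + y*a = -7/5 + a*y)
u(B, A) = -4 (u(B, A) = -4*(-1)**2 = -4*1 = -4)
o = -187/5 (o = -7/5 - 18*2 = -7/5 - 36 = -187/5 ≈ -37.400)
428*u(-4, -14) + o = 428*(-4) - 187/5 = -1712 - 187/5 = -8747/5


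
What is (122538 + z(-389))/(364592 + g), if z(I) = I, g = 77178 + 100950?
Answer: 122149/542720 ≈ 0.22507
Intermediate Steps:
g = 178128
(122538 + z(-389))/(364592 + g) = (122538 - 389)/(364592 + 178128) = 122149/542720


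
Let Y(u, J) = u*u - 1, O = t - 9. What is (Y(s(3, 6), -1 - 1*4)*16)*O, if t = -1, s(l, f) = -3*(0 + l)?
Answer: -12800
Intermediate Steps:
s(l, f) = -3*l
O = -10 (O = -1 - 9 = -10)
Y(u, J) = -1 + u² (Y(u, J) = u² - 1 = -1 + u²)
(Y(s(3, 6), -1 - 1*4)*16)*O = ((-1 + (-3*3)²)*16)*(-10) = ((-1 + (-9)²)*16)*(-10) = ((-1 + 81)*16)*(-10) = (80*16)*(-10) = 1280*(-10) = -12800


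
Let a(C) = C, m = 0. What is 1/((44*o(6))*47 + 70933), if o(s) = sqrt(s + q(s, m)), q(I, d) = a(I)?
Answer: 70933/4980171001 - 4136*sqrt(3)/4980171001 ≈ 1.2805e-5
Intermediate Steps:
q(I, d) = I
o(s) = sqrt(2)*sqrt(s) (o(s) = sqrt(s + s) = sqrt(2*s) = sqrt(2)*sqrt(s))
1/((44*o(6))*47 + 70933) = 1/((44*(sqrt(2)*sqrt(6)))*47 + 70933) = 1/((44*(2*sqrt(3)))*47 + 70933) = 1/((88*sqrt(3))*47 + 70933) = 1/(4136*sqrt(3) + 70933) = 1/(70933 + 4136*sqrt(3))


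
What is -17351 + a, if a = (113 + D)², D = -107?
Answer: -17315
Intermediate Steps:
a = 36 (a = (113 - 107)² = 6² = 36)
-17351 + a = -17351 + 36 = -17315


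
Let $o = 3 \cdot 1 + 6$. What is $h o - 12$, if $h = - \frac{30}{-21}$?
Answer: $\frac{6}{7} \approx 0.85714$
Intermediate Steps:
$h = \frac{10}{7}$ ($h = \left(-30\right) \left(- \frac{1}{21}\right) = \frac{10}{7} \approx 1.4286$)
$o = 9$ ($o = 3 + 6 = 9$)
$h o - 12 = \frac{10}{7} \cdot 9 - 12 = \frac{90}{7} - 12 = \frac{6}{7}$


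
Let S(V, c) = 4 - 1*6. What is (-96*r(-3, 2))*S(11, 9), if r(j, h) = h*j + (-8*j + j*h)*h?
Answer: 5760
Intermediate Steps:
S(V, c) = -2 (S(V, c) = 4 - 6 = -2)
r(j, h) = h*j + h*(-8*j + h*j) (r(j, h) = h*j + (-8*j + h*j)*h = h*j + h*(-8*j + h*j))
(-96*r(-3, 2))*S(11, 9) = -192*(-3)*(-7 + 2)*(-2) = -192*(-3)*(-5)*(-2) = -96*30*(-2) = -2880*(-2) = 5760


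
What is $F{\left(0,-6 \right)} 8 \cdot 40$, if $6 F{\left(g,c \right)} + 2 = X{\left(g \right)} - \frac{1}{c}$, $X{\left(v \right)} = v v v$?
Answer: $- \frac{880}{9} \approx -97.778$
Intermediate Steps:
$X{\left(v \right)} = v^{3}$ ($X{\left(v \right)} = v v^{2} = v^{3}$)
$F{\left(g,c \right)} = - \frac{1}{3} - \frac{1}{6 c} + \frac{g^{3}}{6}$ ($F{\left(g,c \right)} = - \frac{1}{3} + \frac{g^{3} - \frac{1}{c}}{6} = - \frac{1}{3} + \left(- \frac{1}{6 c} + \frac{g^{3}}{6}\right) = - \frac{1}{3} - \frac{1}{6 c} + \frac{g^{3}}{6}$)
$F{\left(0,-6 \right)} 8 \cdot 40 = \frac{-1 - 6 \left(-2 + 0^{3}\right)}{6 \left(-6\right)} 8 \cdot 40 = \frac{1}{6} \left(- \frac{1}{6}\right) \left(-1 - 6 \left(-2 + 0\right)\right) 8 \cdot 40 = \frac{1}{6} \left(- \frac{1}{6}\right) \left(-1 - -12\right) 8 \cdot 40 = \frac{1}{6} \left(- \frac{1}{6}\right) \left(-1 + 12\right) 8 \cdot 40 = \frac{1}{6} \left(- \frac{1}{6}\right) 11 \cdot 8 \cdot 40 = \left(- \frac{11}{36}\right) 8 \cdot 40 = \left(- \frac{22}{9}\right) 40 = - \frac{880}{9}$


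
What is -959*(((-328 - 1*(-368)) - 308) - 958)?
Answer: 1175734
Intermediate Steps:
-959*(((-328 - 1*(-368)) - 308) - 958) = -959*(((-328 + 368) - 308) - 958) = -959*((40 - 308) - 958) = -959*(-268 - 958) = -959*(-1226) = 1175734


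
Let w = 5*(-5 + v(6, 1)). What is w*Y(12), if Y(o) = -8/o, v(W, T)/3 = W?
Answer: -130/3 ≈ -43.333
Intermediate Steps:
v(W, T) = 3*W
w = 65 (w = 5*(-5 + 3*6) = 5*(-5 + 18) = 5*13 = 65)
w*Y(12) = 65*(-8/12) = 65*(-8*1/12) = 65*(-⅔) = -130/3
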